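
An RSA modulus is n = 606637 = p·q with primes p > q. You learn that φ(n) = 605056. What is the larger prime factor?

φ(n) = (p−1)(q−1) = n − (p+q) + 1, so p + q = 606637 − 605056 + 1 = 1582.
p and q are the roots of t² − 1582t + 606637 = 0.
Discriminant: 1582² − 4·606637 = 2502724 − 2426548 = 76176; √76176 = 276.
q = (1582 − 276)/2 = 653, p = (1582 + 276)/2 = 929.
Check: 653 · 929 = 606637.

929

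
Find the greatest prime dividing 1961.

53

1961 = 37 · 53
53 is prime.
So 1961 = 37 · 53; the largest prime factor is 53.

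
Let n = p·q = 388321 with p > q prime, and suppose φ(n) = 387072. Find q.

φ(n) = (p−1)(q−1) = n − (p+q) + 1, so p + q = 388321 − 387072 + 1 = 1250.
p and q are the roots of t² − 1250t + 388321 = 0.
Discriminant: 1250² − 4·388321 = 1562500 − 1553284 = 9216; √9216 = 96.
q = (1250 − 96)/2 = 577, p = (1250 + 96)/2 = 673.
Check: 577 · 673 = 388321.

577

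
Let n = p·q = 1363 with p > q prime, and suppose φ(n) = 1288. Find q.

φ(n) = (p−1)(q−1) = n − (p+q) + 1, so p + q = 1363 − 1288 + 1 = 76.
p and q are the roots of t² − 76t + 1363 = 0.
Discriminant: 76² − 4·1363 = 5776 − 5452 = 324; √324 = 18.
q = (76 − 18)/2 = 29, p = (76 + 18)/2 = 47.
Check: 29 · 47 = 1363.

29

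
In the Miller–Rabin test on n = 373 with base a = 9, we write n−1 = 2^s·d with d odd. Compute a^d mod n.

1

373 − 1 = 372 = 2^2 · 93, so d = 93.
9^1 ≡ 9 (mod 373)
9^2 ≡ 9^2 = 81 ≡ 81 (mod 373)
9^4 ≡ 81^2 = 6561 ≡ 220 (mod 373)
9^8 ≡ 220^2 = 48400 ≡ 283 (mod 373)
9^16 ≡ 283^2 = 80089 ≡ 267 (mod 373)
9^32 ≡ 267^2 = 71289 ≡ 46 (mod 373)
9^64 ≡ 46^2 = 2116 ≡ 251 (mod 373)
93 = 64 + 16 + 8 + 4 + 1 in binary powers of 2.
So 9^93 ≡ 251 · 267 · 283 · 220 · 9 ≡ 1 (mod 373).
Since 9^d ≡ 1 (mod 373), base 9 does not prove 373 composite.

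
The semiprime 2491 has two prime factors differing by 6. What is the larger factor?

Since p = q + 6, we have 2491 = q(q + 6), so q² + 6q − 2491 = 0.
Discriminant: 6² + 4·2491 = 36 + 9964 = 10000; √10000 = 100.
q = (−6 + 100)/2 = 47, and p = q + 6 = 53.
Check: 47 · 53 = 2491.

53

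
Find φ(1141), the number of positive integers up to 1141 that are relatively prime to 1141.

Factor: 1141 = 7 · 163.
φ(1141) = (7−1) · (163−1) = 6 · 162 = 972.

972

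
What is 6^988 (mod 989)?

6^1 ≡ 6 (mod 989)
6^2 ≡ 6^2 = 36 ≡ 36 (mod 989)
6^4 ≡ 36^2 = 1296 ≡ 307 (mod 989)
6^8 ≡ 307^2 = 94249 ≡ 294 (mod 989)
6^16 ≡ 294^2 = 86436 ≡ 393 (mod 989)
6^32 ≡ 393^2 = 154449 ≡ 165 (mod 989)
6^64 ≡ 165^2 = 27225 ≡ 522 (mod 989)
6^128 ≡ 522^2 = 272484 ≡ 509 (mod 989)
6^256 ≡ 509^2 = 259081 ≡ 952 (mod 989)
6^512 ≡ 952^2 = 906304 ≡ 380 (mod 989)
988 = 512 + 256 + 128 + 64 + 16 + 8 + 4 in binary powers of 2.
So 6^988 ≡ 380 · 952 · 509 · 522 · 393 · 294 · 307 ≡ 522 (mod 989).
Since 522 ≠ 1, base 6 is a Fermat witness: 989 is composite.

522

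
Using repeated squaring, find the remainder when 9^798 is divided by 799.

9^1 ≡ 9 (mod 799)
9^2 ≡ 9^2 = 81 ≡ 81 (mod 799)
9^4 ≡ 81^2 = 6561 ≡ 169 (mod 799)
9^8 ≡ 169^2 = 28561 ≡ 596 (mod 799)
9^16 ≡ 596^2 = 355216 ≡ 460 (mod 799)
9^32 ≡ 460^2 = 211600 ≡ 664 (mod 799)
9^64 ≡ 664^2 = 440896 ≡ 647 (mod 799)
9^128 ≡ 647^2 = 418609 ≡ 732 (mod 799)
9^256 ≡ 732^2 = 535824 ≡ 494 (mod 799)
9^512 ≡ 494^2 = 244036 ≡ 341 (mod 799)
798 = 512 + 256 + 16 + 8 + 4 + 2 in binary powers of 2.
So 9^798 ≡ 341 · 494 · 460 · 596 · 169 · 81 ≡ 225 (mod 799).
Since 225 ≠ 1, base 9 is a Fermat witness: 799 is composite.

225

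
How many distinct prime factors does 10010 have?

5

10010 = 2 · 5005
5005 = 5 · 1001
1001 = 7 · 143
143 = 11 · 13
10010 = 2 · 5 · 7 · 11 · 13, which has 5 distinct prime factors.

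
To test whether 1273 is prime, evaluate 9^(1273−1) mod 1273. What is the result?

710

9^1 ≡ 9 (mod 1273)
9^2 ≡ 9^2 = 81 ≡ 81 (mod 1273)
9^4 ≡ 81^2 = 6561 ≡ 196 (mod 1273)
9^8 ≡ 196^2 = 38416 ≡ 226 (mod 1273)
9^16 ≡ 226^2 = 51076 ≡ 156 (mod 1273)
9^32 ≡ 156^2 = 24336 ≡ 149 (mod 1273)
9^64 ≡ 149^2 = 22201 ≡ 560 (mod 1273)
9^128 ≡ 560^2 = 313600 ≡ 442 (mod 1273)
9^256 ≡ 442^2 = 195364 ≡ 595 (mod 1273)
9^512 ≡ 595^2 = 354025 ≡ 131 (mod 1273)
9^1024 ≡ 131^2 = 17161 ≡ 612 (mod 1273)
1272 = 1024 + 128 + 64 + 32 + 16 + 8 in binary powers of 2.
So 9^1272 ≡ 612 · 442 · 560 · 149 · 156 · 226 ≡ 710 (mod 1273).
Since 710 ≠ 1, base 9 is a Fermat witness: 1273 is composite.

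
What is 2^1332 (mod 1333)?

2^1 ≡ 2 (mod 1333)
2^2 ≡ 2^2 = 4 ≡ 4 (mod 1333)
2^4 ≡ 4^2 = 16 ≡ 16 (mod 1333)
2^8 ≡ 16^2 = 256 ≡ 256 (mod 1333)
2^16 ≡ 256^2 = 65536 ≡ 219 (mod 1333)
2^32 ≡ 219^2 = 47961 ≡ 1306 (mod 1333)
2^64 ≡ 1306^2 = 1705636 ≡ 729 (mod 1333)
2^128 ≡ 729^2 = 531441 ≡ 907 (mod 1333)
2^256 ≡ 907^2 = 822649 ≡ 188 (mod 1333)
2^512 ≡ 188^2 = 35344 ≡ 686 (mod 1333)
2^1024 ≡ 686^2 = 470596 ≡ 47 (mod 1333)
1332 = 1024 + 256 + 32 + 16 + 4 in binary powers of 2.
So 2^1332 ≡ 47 · 188 · 1306 · 219 · 16 ≡ 4 (mod 1333).
Since 4 ≠ 1, base 2 is a Fermat witness: 1333 is composite.

4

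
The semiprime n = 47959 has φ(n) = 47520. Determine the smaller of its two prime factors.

φ(n) = (p−1)(q−1) = n − (p+q) + 1, so p + q = 47959 − 47520 + 1 = 440.
p and q are the roots of t² − 440t + 47959 = 0.
Discriminant: 440² − 4·47959 = 193600 − 191836 = 1764; √1764 = 42.
q = (440 − 42)/2 = 199, p = (440 + 42)/2 = 241.
Check: 199 · 241 = 47959.

199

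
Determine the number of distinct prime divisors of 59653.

3

59653 = 11^2 · 493
493 = 17 · 29
59653 = 11^2 · 17 · 29, which has 3 distinct prime factors.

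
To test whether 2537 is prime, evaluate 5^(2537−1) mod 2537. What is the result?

5^1 ≡ 5 (mod 2537)
5^2 ≡ 5^2 = 25 ≡ 25 (mod 2537)
5^4 ≡ 25^2 = 625 ≡ 625 (mod 2537)
5^8 ≡ 625^2 = 390625 ≡ 2464 (mod 2537)
5^16 ≡ 2464^2 = 6071296 ≡ 255 (mod 2537)
5^32 ≡ 255^2 = 65025 ≡ 1600 (mod 2537)
5^64 ≡ 1600^2 = 2560000 ≡ 167 (mod 2537)
5^128 ≡ 167^2 = 27889 ≡ 2519 (mod 2537)
5^256 ≡ 2519^2 = 6345361 ≡ 324 (mod 2537)
5^512 ≡ 324^2 = 104976 ≡ 959 (mod 2537)
5^1024 ≡ 959^2 = 919681 ≡ 1287 (mod 2537)
5^2048 ≡ 1287^2 = 1656369 ≡ 2245 (mod 2537)
2536 = 2048 + 256 + 128 + 64 + 32 + 8 in binary powers of 2.
So 5^2536 ≡ 2245 · 324 · 2519 · 167 · 1600 · 2464 ≡ 1975 (mod 2537).
Since 1975 ≠ 1, base 5 is a Fermat witness: 2537 is composite.

1975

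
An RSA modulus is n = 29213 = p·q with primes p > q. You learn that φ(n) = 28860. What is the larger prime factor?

φ(n) = (p−1)(q−1) = n − (p+q) + 1, so p + q = 29213 − 28860 + 1 = 354.
p and q are the roots of t² − 354t + 29213 = 0.
Discriminant: 354² − 4·29213 = 125316 − 116852 = 8464; √8464 = 92.
q = (354 − 92)/2 = 131, p = (354 + 92)/2 = 223.
Check: 131 · 223 = 29213.

223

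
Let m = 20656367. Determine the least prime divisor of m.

20656367 is odd.
Digit sum 35, not divisible by 3.
Ends in 7: not divisible by 5.
7: 20656367 = 7·2950909 + 4
11: 20656367 = 11·1877851 + 6
13: 20656367 = 13·1588951 + 4
17: 20656367 = 17·1215080 + 7
19: 20656367 = 19·1087177 + 4
23: 20656367 = 23·898102 + 21
29: 20656367 = 29·712288 + 15
31: 20656367 = 31·666334 + 13
37: 20656367 = 37·558280 + 7
41: 20656367 = 41·503813 + 34
43: 20656367 = 43·480380 + 27
47: 20656367 = 47·439497 + 8
53: 20656367 = 53·389742 + 41
59: 20656367 = 59·350107 + 54
61: 20656367 = 61·338628 + 59
67: 20656367 = 67·308303 + 66
71: 20656367 = 71·290934 + 53
73: 20656367 = 73·282963 + 68
79: 20656367 = 79·261473

79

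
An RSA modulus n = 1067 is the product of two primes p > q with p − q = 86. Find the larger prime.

Since p = q + 86, we have 1067 = q(q + 86), so q² + 86q − 1067 = 0.
Discriminant: 86² + 4·1067 = 7396 + 4268 = 11664; √11664 = 108.
q = (−86 + 108)/2 = 11, and p = q + 86 = 97.
Check: 11 · 97 = 1067.

97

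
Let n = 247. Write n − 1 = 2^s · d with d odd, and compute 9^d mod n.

247 − 1 = 246 = 2^1 · 123, so d = 123.
9^1 ≡ 9 (mod 247)
9^2 ≡ 9^2 = 81 ≡ 81 (mod 247)
9^4 ≡ 81^2 = 6561 ≡ 139 (mod 247)
9^8 ≡ 139^2 = 19321 ≡ 55 (mod 247)
9^16 ≡ 55^2 = 3025 ≡ 61 (mod 247)
9^32 ≡ 61^2 = 3721 ≡ 16 (mod 247)
9^64 ≡ 16^2 = 256 ≡ 9 (mod 247)
123 = 64 + 32 + 16 + 8 + 2 + 1 in binary powers of 2.
So 9^123 ≡ 9 · 16 · 61 · 55 · 81 · 9 ≡ 144 (mod 247).
Squaring chain: 144; never reaches −1, so base 9 is a Miller–Rabin witness that 247 is composite.

144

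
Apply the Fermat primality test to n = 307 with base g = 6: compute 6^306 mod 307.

1

6^1 ≡ 6 (mod 307)
6^2 ≡ 6^2 = 36 ≡ 36 (mod 307)
6^4 ≡ 36^2 = 1296 ≡ 68 (mod 307)
6^8 ≡ 68^2 = 4624 ≡ 19 (mod 307)
6^16 ≡ 19^2 = 361 ≡ 54 (mod 307)
6^32 ≡ 54^2 = 2916 ≡ 153 (mod 307)
6^64 ≡ 153^2 = 23409 ≡ 77 (mod 307)
6^128 ≡ 77^2 = 5929 ≡ 96 (mod 307)
6^256 ≡ 96^2 = 9216 ≡ 6 (mod 307)
306 = 256 + 32 + 16 + 2 in binary powers of 2.
So 6^306 ≡ 6 · 153 · 54 · 36 ≡ 1 (mod 307).
Since the result is 1, base 6 gives no evidence that 307 is composite.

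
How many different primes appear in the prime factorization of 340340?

340340 = 2^2 · 85085
85085 = 5 · 17017
17017 = 7 · 2431
2431 = 11 · 221
221 = 13 · 17
340340 = 2^2 · 5 · 7 · 11 · 13 · 17, which has 6 distinct prime factors.

6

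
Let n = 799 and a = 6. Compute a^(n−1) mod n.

6^1 ≡ 6 (mod 799)
6^2 ≡ 6^2 = 36 ≡ 36 (mod 799)
6^4 ≡ 36^2 = 1296 ≡ 497 (mod 799)
6^8 ≡ 497^2 = 247009 ≡ 118 (mod 799)
6^16 ≡ 118^2 = 13924 ≡ 341 (mod 799)
6^32 ≡ 341^2 = 116281 ≡ 426 (mod 799)
6^64 ≡ 426^2 = 181476 ≡ 103 (mod 799)
6^128 ≡ 103^2 = 10609 ≡ 222 (mod 799)
6^256 ≡ 222^2 = 49284 ≡ 545 (mod 799)
6^512 ≡ 545^2 = 297025 ≡ 596 (mod 799)
798 = 512 + 256 + 16 + 8 + 4 + 2 in binary powers of 2.
So 6^798 ≡ 596 · 545 · 341 · 118 · 497 · 36 ≡ 247 (mod 799).
Since 247 ≠ 1, base 6 is a Fermat witness: 799 is composite.

247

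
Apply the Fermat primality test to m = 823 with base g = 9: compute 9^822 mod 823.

1

9^1 ≡ 9 (mod 823)
9^2 ≡ 9^2 = 81 ≡ 81 (mod 823)
9^4 ≡ 81^2 = 6561 ≡ 800 (mod 823)
9^8 ≡ 800^2 = 640000 ≡ 529 (mod 823)
9^16 ≡ 529^2 = 279841 ≡ 21 (mod 823)
9^32 ≡ 21^2 = 441 ≡ 441 (mod 823)
9^64 ≡ 441^2 = 194481 ≡ 253 (mod 823)
9^128 ≡ 253^2 = 64009 ≡ 638 (mod 823)
9^256 ≡ 638^2 = 407044 ≡ 482 (mod 823)
9^512 ≡ 482^2 = 232324 ≡ 238 (mod 823)
822 = 512 + 256 + 32 + 16 + 4 + 2 in binary powers of 2.
So 9^822 ≡ 238 · 482 · 441 · 21 · 800 · 81 ≡ 1 (mod 823).
Since the result is 1, base 9 gives no evidence that 823 is composite.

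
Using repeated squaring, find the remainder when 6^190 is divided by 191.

1

6^1 ≡ 6 (mod 191)
6^2 ≡ 6^2 = 36 ≡ 36 (mod 191)
6^4 ≡ 36^2 = 1296 ≡ 150 (mod 191)
6^8 ≡ 150^2 = 22500 ≡ 153 (mod 191)
6^16 ≡ 153^2 = 23409 ≡ 107 (mod 191)
6^32 ≡ 107^2 = 11449 ≡ 180 (mod 191)
6^64 ≡ 180^2 = 32400 ≡ 121 (mod 191)
6^128 ≡ 121^2 = 14641 ≡ 125 (mod 191)
190 = 128 + 32 + 16 + 8 + 4 + 2 in binary powers of 2.
So 6^190 ≡ 125 · 180 · 107 · 153 · 150 · 36 ≡ 1 (mod 191).
Since the result is 1, base 6 gives no evidence that 191 is composite.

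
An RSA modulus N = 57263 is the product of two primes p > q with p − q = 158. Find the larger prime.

Since p = q + 158, we have 57263 = q(q + 158), so q² + 158q − 57263 = 0.
Discriminant: 158² + 4·57263 = 24964 + 229052 = 254016; √254016 = 504.
q = (−158 + 504)/2 = 173, and p = q + 158 = 331.
Check: 173 · 331 = 57263.

331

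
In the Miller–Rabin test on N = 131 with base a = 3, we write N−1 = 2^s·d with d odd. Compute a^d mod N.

131 − 1 = 130 = 2^1 · 65, so d = 65.
3^1 ≡ 3 (mod 131)
3^2 ≡ 3^2 = 9 ≡ 9 (mod 131)
3^4 ≡ 9^2 = 81 ≡ 81 (mod 131)
3^8 ≡ 81^2 = 6561 ≡ 11 (mod 131)
3^16 ≡ 11^2 = 121 ≡ 121 (mod 131)
3^32 ≡ 121^2 = 14641 ≡ 100 (mod 131)
3^64 ≡ 100^2 = 10000 ≡ 44 (mod 131)
65 = 64 + 1 in binary powers of 2.
So 3^65 ≡ 44 · 3 ≡ 1 (mod 131).
Since 3^d ≡ 1 (mod 131), base 3 does not prove 131 composite.

1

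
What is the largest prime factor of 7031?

89

7031 = 79 · 89
89 is prime.
So 7031 = 79 · 89; the largest prime factor is 89.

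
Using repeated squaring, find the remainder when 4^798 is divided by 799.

4^1 ≡ 4 (mod 799)
4^2 ≡ 4^2 = 16 ≡ 16 (mod 799)
4^4 ≡ 16^2 = 256 ≡ 256 (mod 799)
4^8 ≡ 256^2 = 65536 ≡ 18 (mod 799)
4^16 ≡ 18^2 = 324 ≡ 324 (mod 799)
4^32 ≡ 324^2 = 104976 ≡ 307 (mod 799)
4^64 ≡ 307^2 = 94249 ≡ 766 (mod 799)
4^128 ≡ 766^2 = 586756 ≡ 290 (mod 799)
4^256 ≡ 290^2 = 84100 ≡ 205 (mod 799)
4^512 ≡ 205^2 = 42025 ≡ 477 (mod 799)
798 = 512 + 256 + 16 + 8 + 4 + 2 in binary powers of 2.
So 4^798 ≡ 477 · 205 · 324 · 18 · 256 · 16 ≡ 747 (mod 799).
Since 747 ≠ 1, base 4 is a Fermat witness: 799 is composite.

747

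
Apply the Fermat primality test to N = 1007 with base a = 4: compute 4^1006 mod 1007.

4^1 ≡ 4 (mod 1007)
4^2 ≡ 4^2 = 16 ≡ 16 (mod 1007)
4^4 ≡ 16^2 = 256 ≡ 256 (mod 1007)
4^8 ≡ 256^2 = 65536 ≡ 81 (mod 1007)
4^16 ≡ 81^2 = 6561 ≡ 519 (mod 1007)
4^32 ≡ 519^2 = 269361 ≡ 492 (mod 1007)
4^64 ≡ 492^2 = 242064 ≡ 384 (mod 1007)
4^128 ≡ 384^2 = 147456 ≡ 434 (mod 1007)
4^256 ≡ 434^2 = 188356 ≡ 47 (mod 1007)
4^512 ≡ 47^2 = 2209 ≡ 195 (mod 1007)
1006 = 512 + 256 + 128 + 64 + 32 + 8 + 4 + 2 in binary powers of 2.
So 4^1006 ≡ 195 · 47 · 434 · 384 · 492 · 81 · 256 · 16 ≡ 937 (mod 1007).
Since 937 ≠ 1, base 4 is a Fermat witness: 1007 is composite.

937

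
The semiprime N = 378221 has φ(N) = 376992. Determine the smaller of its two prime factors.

φ(n) = (p−1)(q−1) = n − (p+q) + 1, so p + q = 378221 − 376992 + 1 = 1230.
p and q are the roots of t² − 1230t + 378221 = 0.
Discriminant: 1230² − 4·378221 = 1512900 − 1512884 = 16; √16 = 4.
q = (1230 − 4)/2 = 613, p = (1230 + 4)/2 = 617.
Check: 613 · 617 = 378221.

613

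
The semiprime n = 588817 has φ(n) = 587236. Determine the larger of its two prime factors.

φ(n) = (p−1)(q−1) = n − (p+q) + 1, so p + q = 588817 − 587236 + 1 = 1582.
p and q are the roots of t² − 1582t + 588817 = 0.
Discriminant: 1582² − 4·588817 = 2502724 − 2355268 = 147456; √147456 = 384.
q = (1582 − 384)/2 = 599, p = (1582 + 384)/2 = 983.
Check: 599 · 983 = 588817.

983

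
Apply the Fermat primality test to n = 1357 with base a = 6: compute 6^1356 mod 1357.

1090

6^1 ≡ 6 (mod 1357)
6^2 ≡ 6^2 = 36 ≡ 36 (mod 1357)
6^4 ≡ 36^2 = 1296 ≡ 1296 (mod 1357)
6^8 ≡ 1296^2 = 1679616 ≡ 1007 (mod 1357)
6^16 ≡ 1007^2 = 1014049 ≡ 370 (mod 1357)
6^32 ≡ 370^2 = 136900 ≡ 1200 (mod 1357)
6^64 ≡ 1200^2 = 1440000 ≡ 223 (mod 1357)
6^128 ≡ 223^2 = 49729 ≡ 877 (mod 1357)
6^256 ≡ 877^2 = 769129 ≡ 1067 (mod 1357)
6^512 ≡ 1067^2 = 1138489 ≡ 1323 (mod 1357)
6^1024 ≡ 1323^2 = 1750329 ≡ 1156 (mod 1357)
1356 = 1024 + 256 + 64 + 8 + 4 in binary powers of 2.
So 6^1356 ≡ 1156 · 1067 · 223 · 1007 · 1296 ≡ 1090 (mod 1357).
Since 1090 ≠ 1, base 6 is a Fermat witness: 1357 is composite.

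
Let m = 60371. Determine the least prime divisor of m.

73

60371 is odd.
Digit sum 17, not divisible by 3.
Ends in 1: not divisible by 5.
7: 60371 = 7·8624 + 3
11: 60371 = 11·5488 + 3
13: 60371 = 13·4643 + 12
17: 60371 = 17·3551 + 4
19: 60371 = 19·3177 + 8
23: 60371 = 23·2624 + 19
29: 60371 = 29·2081 + 22
31: 60371 = 31·1947 + 14
37: 60371 = 37·1631 + 24
41: 60371 = 41·1472 + 19
43: 60371 = 43·1403 + 42
47: 60371 = 47·1284 + 23
53: 60371 = 53·1139 + 4
59: 60371 = 59·1023 + 14
61: 60371 = 61·989 + 42
67: 60371 = 67·901 + 4
71: 60371 = 71·850 + 21
73: 60371 = 73·827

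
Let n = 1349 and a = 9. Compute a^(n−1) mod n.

1068

9^1 ≡ 9 (mod 1349)
9^2 ≡ 9^2 = 81 ≡ 81 (mod 1349)
9^4 ≡ 81^2 = 6561 ≡ 1165 (mod 1349)
9^8 ≡ 1165^2 = 1357225 ≡ 131 (mod 1349)
9^16 ≡ 131^2 = 17161 ≡ 973 (mod 1349)
9^32 ≡ 973^2 = 946729 ≡ 1080 (mod 1349)
9^64 ≡ 1080^2 = 1166400 ≡ 864 (mod 1349)
9^128 ≡ 864^2 = 746496 ≡ 499 (mod 1349)
9^256 ≡ 499^2 = 249001 ≡ 785 (mod 1349)
9^512 ≡ 785^2 = 616225 ≡ 1081 (mod 1349)
9^1024 ≡ 1081^2 = 1168561 ≡ 327 (mod 1349)
1348 = 1024 + 256 + 64 + 4 in binary powers of 2.
So 9^1348 ≡ 327 · 785 · 864 · 1165 ≡ 1068 (mod 1349).
Since 1068 ≠ 1, base 9 is a Fermat witness: 1349 is composite.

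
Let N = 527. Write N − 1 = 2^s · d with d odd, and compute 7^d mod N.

165

527 − 1 = 526 = 2^1 · 263, so d = 263.
7^1 ≡ 7 (mod 527)
7^2 ≡ 7^2 = 49 ≡ 49 (mod 527)
7^4 ≡ 49^2 = 2401 ≡ 293 (mod 527)
7^8 ≡ 293^2 = 85849 ≡ 475 (mod 527)
7^16 ≡ 475^2 = 225625 ≡ 69 (mod 527)
7^32 ≡ 69^2 = 4761 ≡ 18 (mod 527)
7^64 ≡ 18^2 = 324 ≡ 324 (mod 527)
7^128 ≡ 324^2 = 104976 ≡ 103 (mod 527)
7^256 ≡ 103^2 = 10609 ≡ 69 (mod 527)
263 = 256 + 4 + 2 + 1 in binary powers of 2.
So 7^263 ≡ 69 · 293 · 49 · 7 ≡ 165 (mod 527).
Squaring chain: 165; never reaches −1, so base 7 is a Miller–Rabin witness that 527 is composite.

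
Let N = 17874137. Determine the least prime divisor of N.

89

17874137 is odd.
Digit sum 38, not divisible by 3.
Ends in 7: not divisible by 5.
7: 17874137 = 7·2553448 + 1
11: 17874137 = 11·1624921 + 6
13: 17874137 = 13·1374933 + 8
17: 17874137 = 17·1051419 + 14
19: 17874137 = 19·940744 + 1
23: 17874137 = 23·777136 + 9
29: 17874137 = 29·616349 + 16
31: 17874137 = 31·576585 + 2
37: 17874137 = 37·483084 + 29
41: 17874137 = 41·435954 + 23
43: 17874137 = 43·415677 + 26
47: 17874137 = 47·380300 + 37
53: 17874137 = 53·337247 + 46
59: 17874137 = 59·302951 + 28
61: 17874137 = 61·293018 + 39
67: 17874137 = 67·266778 + 11
71: 17874137 = 71·251748 + 29
73: 17874137 = 73·244851 + 14
79: 17874137 = 79·226254 + 71
83: 17874137 = 83·215351 + 4
89: 17874137 = 89·200833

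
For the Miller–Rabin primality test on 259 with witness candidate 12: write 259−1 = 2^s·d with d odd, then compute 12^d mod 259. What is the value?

259 − 1 = 258 = 2^1 · 129, so d = 129.
12^1 ≡ 12 (mod 259)
12^2 ≡ 12^2 = 144 ≡ 144 (mod 259)
12^4 ≡ 144^2 = 20736 ≡ 16 (mod 259)
12^8 ≡ 16^2 = 256 ≡ 256 (mod 259)
12^16 ≡ 256^2 = 65536 ≡ 9 (mod 259)
12^32 ≡ 9^2 = 81 ≡ 81 (mod 259)
12^64 ≡ 81^2 = 6561 ≡ 86 (mod 259)
12^128 ≡ 86^2 = 7396 ≡ 144 (mod 259)
129 = 128 + 1 in binary powers of 2.
So 12^129 ≡ 144 · 12 ≡ 174 (mod 259).
Squaring chain: 174; never reaches −1, so base 12 is a Miller–Rabin witness that 259 is composite.

174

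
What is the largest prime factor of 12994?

89

12994 = 2 · 6497
6497 = 73 · 89
89 is prime.
So 12994 = 2 · 73 · 89; the largest prime factor is 89.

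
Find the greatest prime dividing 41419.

41419 = 7 · 5917
5917 = 61 · 97
97 is prime.
So 41419 = 7 · 61 · 97; the largest prime factor is 97.

97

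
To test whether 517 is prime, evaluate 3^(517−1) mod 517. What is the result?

3^1 ≡ 3 (mod 517)
3^2 ≡ 3^2 = 9 ≡ 9 (mod 517)
3^4 ≡ 9^2 = 81 ≡ 81 (mod 517)
3^8 ≡ 81^2 = 6561 ≡ 357 (mod 517)
3^16 ≡ 357^2 = 127449 ≡ 267 (mod 517)
3^32 ≡ 267^2 = 71289 ≡ 460 (mod 517)
3^64 ≡ 460^2 = 211600 ≡ 147 (mod 517)
3^128 ≡ 147^2 = 21609 ≡ 412 (mod 517)
3^256 ≡ 412^2 = 169744 ≡ 168 (mod 517)
3^512 ≡ 168^2 = 28224 ≡ 306 (mod 517)
516 = 512 + 4 in binary powers of 2.
So 3^516 ≡ 306 · 81 ≡ 487 (mod 517).
Since 487 ≠ 1, base 3 is a Fermat witness: 517 is composite.

487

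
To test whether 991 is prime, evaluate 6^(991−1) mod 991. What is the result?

1

6^1 ≡ 6 (mod 991)
6^2 ≡ 6^2 = 36 ≡ 36 (mod 991)
6^4 ≡ 36^2 = 1296 ≡ 305 (mod 991)
6^8 ≡ 305^2 = 93025 ≡ 862 (mod 991)
6^16 ≡ 862^2 = 743044 ≡ 785 (mod 991)
6^32 ≡ 785^2 = 616225 ≡ 814 (mod 991)
6^64 ≡ 814^2 = 662596 ≡ 608 (mod 991)
6^128 ≡ 608^2 = 369664 ≡ 21 (mod 991)
6^256 ≡ 21^2 = 441 ≡ 441 (mod 991)
6^512 ≡ 441^2 = 194481 ≡ 245 (mod 991)
990 = 512 + 256 + 128 + 64 + 16 + 8 + 4 + 2 in binary powers of 2.
So 6^990 ≡ 245 · 441 · 21 · 608 · 785 · 862 · 305 · 36 ≡ 1 (mod 991).
Since the result is 1, base 6 gives no evidence that 991 is composite.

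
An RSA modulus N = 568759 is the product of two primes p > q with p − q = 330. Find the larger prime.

937

Since p = q + 330, we have 568759 = q(q + 330), so q² + 330q − 568759 = 0.
Discriminant: 330² + 4·568759 = 108900 + 2275036 = 2383936; √2383936 = 1544.
q = (−330 + 1544)/2 = 607, and p = q + 330 = 937.
Check: 607 · 937 = 568759.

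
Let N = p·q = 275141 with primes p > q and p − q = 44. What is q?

Since p = q + 44, we have 275141 = q(q + 44), so q² + 44q − 275141 = 0.
Discriminant: 44² + 4·275141 = 1936 + 1100564 = 1102500; √1102500 = 1050.
q = (−44 + 1050)/2 = 503, and p = q + 44 = 547.
Check: 503 · 547 = 275141.

503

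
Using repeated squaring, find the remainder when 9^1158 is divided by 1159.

790

9^1 ≡ 9 (mod 1159)
9^2 ≡ 9^2 = 81 ≡ 81 (mod 1159)
9^4 ≡ 81^2 = 6561 ≡ 766 (mod 1159)
9^8 ≡ 766^2 = 586756 ≡ 302 (mod 1159)
9^16 ≡ 302^2 = 91204 ≡ 802 (mod 1159)
9^32 ≡ 802^2 = 643204 ≡ 1118 (mod 1159)
9^64 ≡ 1118^2 = 1249924 ≡ 522 (mod 1159)
9^128 ≡ 522^2 = 272484 ≡ 119 (mod 1159)
9^256 ≡ 119^2 = 14161 ≡ 253 (mod 1159)
9^512 ≡ 253^2 = 64009 ≡ 264 (mod 1159)
9^1024 ≡ 264^2 = 69696 ≡ 156 (mod 1159)
1158 = 1024 + 128 + 4 + 2 in binary powers of 2.
So 9^1158 ≡ 156 · 119 · 766 · 81 ≡ 790 (mod 1159).
Since 790 ≠ 1, base 9 is a Fermat witness: 1159 is composite.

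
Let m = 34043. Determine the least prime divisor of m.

34043 is odd.
Digit sum 14, not divisible by 3.
Ends in 3: not divisible by 5.
7: 34043 = 7·4863 + 2
11: 34043 = 11·3094 + 9
13: 34043 = 13·2618 + 9
17: 34043 = 17·2002 + 9
19: 34043 = 19·1791 + 14
23: 34043 = 23·1480 + 3
29: 34043 = 29·1173 + 26
31: 34043 = 31·1098 + 5
37: 34043 = 37·920 + 3
41: 34043 = 41·830 + 13
43: 34043 = 43·791 + 30
47: 34043 = 47·724 + 15
53: 34043 = 53·642 + 17
59: 34043 = 59·577

59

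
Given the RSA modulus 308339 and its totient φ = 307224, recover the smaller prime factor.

503

φ(n) = (p−1)(q−1) = n − (p+q) + 1, so p + q = 308339 − 307224 + 1 = 1116.
p and q are the roots of t² − 1116t + 308339 = 0.
Discriminant: 1116² − 4·308339 = 1245456 − 1233356 = 12100; √12100 = 110.
q = (1116 − 110)/2 = 503, p = (1116 + 110)/2 = 613.
Check: 503 · 613 = 308339.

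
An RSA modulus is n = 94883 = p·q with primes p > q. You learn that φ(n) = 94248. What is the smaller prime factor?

φ(n) = (p−1)(q−1) = n − (p+q) + 1, so p + q = 94883 − 94248 + 1 = 636.
p and q are the roots of t² − 636t + 94883 = 0.
Discriminant: 636² − 4·94883 = 404496 − 379532 = 24964; √24964 = 158.
q = (636 − 158)/2 = 239, p = (636 + 158)/2 = 397.
Check: 239 · 397 = 94883.

239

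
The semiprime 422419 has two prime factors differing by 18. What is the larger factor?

Since p = q + 18, we have 422419 = q(q + 18), so q² + 18q − 422419 = 0.
Discriminant: 18² + 4·422419 = 324 + 1689676 = 1690000; √1690000 = 1300.
q = (−18 + 1300)/2 = 641, and p = q + 18 = 659.
Check: 641 · 659 = 422419.

659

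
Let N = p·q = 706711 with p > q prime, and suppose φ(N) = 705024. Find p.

919

φ(n) = (p−1)(q−1) = n − (p+q) + 1, so p + q = 706711 − 705024 + 1 = 1688.
p and q are the roots of t² − 1688t + 706711 = 0.
Discriminant: 1688² − 4·706711 = 2849344 − 2826844 = 22500; √22500 = 150.
q = (1688 − 150)/2 = 769, p = (1688 + 150)/2 = 919.
Check: 769 · 919 = 706711.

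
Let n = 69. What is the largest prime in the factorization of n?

23

69 = 3 · 23
23 is prime.
So 69 = 3 · 23; the largest prime factor is 23.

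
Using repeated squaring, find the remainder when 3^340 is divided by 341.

56

3^1 ≡ 3 (mod 341)
3^2 ≡ 3^2 = 9 ≡ 9 (mod 341)
3^4 ≡ 9^2 = 81 ≡ 81 (mod 341)
3^8 ≡ 81^2 = 6561 ≡ 82 (mod 341)
3^16 ≡ 82^2 = 6724 ≡ 245 (mod 341)
3^32 ≡ 245^2 = 60025 ≡ 9 (mod 341)
3^64 ≡ 9^2 = 81 ≡ 81 (mod 341)
3^128 ≡ 81^2 = 6561 ≡ 82 (mod 341)
3^256 ≡ 82^2 = 6724 ≡ 245 (mod 341)
340 = 256 + 64 + 16 + 4 in binary powers of 2.
So 3^340 ≡ 245 · 81 · 245 · 81 ≡ 56 (mod 341).
Since 56 ≠ 1, base 3 is a Fermat witness: 341 is composite.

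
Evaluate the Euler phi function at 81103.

72000

Factor: 81103 = 11 · 73 · 101.
φ(81103) = (11−1) · (73−1) · (101−1) = 10 · 72 · 100 = 72000.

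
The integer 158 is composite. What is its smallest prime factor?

2

158 is even: 2 divides it.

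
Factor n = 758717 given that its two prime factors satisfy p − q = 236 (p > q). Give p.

Since p = q + 236, we have 758717 = q(q + 236), so q² + 236q − 758717 = 0.
Discriminant: 236² + 4·758717 = 55696 + 3034868 = 3090564; √3090564 = 1758.
q = (−236 + 1758)/2 = 761, and p = q + 236 = 997.
Check: 761 · 997 = 758717.

997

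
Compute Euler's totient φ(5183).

Factor: 5183 = 71 · 73.
φ(5183) = (71−1) · (73−1) = 70 · 72 = 5040.

5040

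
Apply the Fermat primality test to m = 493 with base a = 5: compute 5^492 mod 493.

344

5^1 ≡ 5 (mod 493)
5^2 ≡ 5^2 = 25 ≡ 25 (mod 493)
5^4 ≡ 25^2 = 625 ≡ 132 (mod 493)
5^8 ≡ 132^2 = 17424 ≡ 169 (mod 493)
5^16 ≡ 169^2 = 28561 ≡ 460 (mod 493)
5^32 ≡ 460^2 = 211600 ≡ 103 (mod 493)
5^64 ≡ 103^2 = 10609 ≡ 256 (mod 493)
5^128 ≡ 256^2 = 65536 ≡ 460 (mod 493)
5^256 ≡ 460^2 = 211600 ≡ 103 (mod 493)
492 = 256 + 128 + 64 + 32 + 8 + 4 in binary powers of 2.
So 5^492 ≡ 103 · 460 · 256 · 103 · 169 · 132 ≡ 344 (mod 493).
Since 344 ≠ 1, base 5 is a Fermat witness: 493 is composite.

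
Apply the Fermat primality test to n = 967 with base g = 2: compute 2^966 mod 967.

1

2^1 ≡ 2 (mod 967)
2^2 ≡ 2^2 = 4 ≡ 4 (mod 967)
2^4 ≡ 4^2 = 16 ≡ 16 (mod 967)
2^8 ≡ 16^2 = 256 ≡ 256 (mod 967)
2^16 ≡ 256^2 = 65536 ≡ 747 (mod 967)
2^32 ≡ 747^2 = 558009 ≡ 50 (mod 967)
2^64 ≡ 50^2 = 2500 ≡ 566 (mod 967)
2^128 ≡ 566^2 = 320356 ≡ 279 (mod 967)
2^256 ≡ 279^2 = 77841 ≡ 481 (mod 967)
2^512 ≡ 481^2 = 231361 ≡ 248 (mod 967)
966 = 512 + 256 + 128 + 64 + 4 + 2 in binary powers of 2.
So 2^966 ≡ 248 · 481 · 279 · 566 · 16 · 4 ≡ 1 (mod 967).
Since the result is 1, base 2 gives no evidence that 967 is composite.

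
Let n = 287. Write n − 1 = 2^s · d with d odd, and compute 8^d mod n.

287 − 1 = 286 = 2^1 · 143, so d = 143.
8^1 ≡ 8 (mod 287)
8^2 ≡ 8^2 = 64 ≡ 64 (mod 287)
8^4 ≡ 64^2 = 4096 ≡ 78 (mod 287)
8^8 ≡ 78^2 = 6084 ≡ 57 (mod 287)
8^16 ≡ 57^2 = 3249 ≡ 92 (mod 287)
8^32 ≡ 92^2 = 8464 ≡ 141 (mod 287)
8^64 ≡ 141^2 = 19881 ≡ 78 (mod 287)
8^128 ≡ 78^2 = 6084 ≡ 57 (mod 287)
143 = 128 + 8 + 4 + 2 + 1 in binary powers of 2.
So 8^143 ≡ 57 · 57 · 78 · 64 · 8 ≡ 225 (mod 287).
Squaring chain: 225; never reaches −1, so base 8 is a Miller–Rabin witness that 287 is composite.

225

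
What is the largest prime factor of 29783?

29783 = 13 · 2291
2291 = 29 · 79
79 is prime.
So 29783 = 13 · 29 · 79; the largest prime factor is 79.

79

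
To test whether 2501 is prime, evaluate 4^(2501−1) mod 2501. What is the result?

4^1 ≡ 4 (mod 2501)
4^2 ≡ 4^2 = 16 ≡ 16 (mod 2501)
4^4 ≡ 16^2 = 256 ≡ 256 (mod 2501)
4^8 ≡ 256^2 = 65536 ≡ 510 (mod 2501)
4^16 ≡ 510^2 = 260100 ≡ 2497 (mod 2501)
4^32 ≡ 2497^2 = 6235009 ≡ 16 (mod 2501)
4^64 ≡ 16^2 = 256 ≡ 256 (mod 2501)
4^128 ≡ 256^2 = 65536 ≡ 510 (mod 2501)
4^256 ≡ 510^2 = 260100 ≡ 2497 (mod 2501)
4^512 ≡ 2497^2 = 6235009 ≡ 16 (mod 2501)
4^1024 ≡ 16^2 = 256 ≡ 256 (mod 2501)
4^2048 ≡ 256^2 = 65536 ≡ 510 (mod 2501)
2500 = 2048 + 256 + 128 + 64 + 4 in binary powers of 2.
So 4^2500 ≡ 510 · 2497 · 510 · 256 · 256 ≡ 657 (mod 2501).
Since 657 ≠ 1, base 4 is a Fermat witness: 2501 is composite.

657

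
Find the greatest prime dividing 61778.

61778 = 2 · 30889
30889 = 17 · 1817
1817 = 23 · 79
79 is prime.
So 61778 = 2 · 17 · 23 · 79; the largest prime factor is 79.

79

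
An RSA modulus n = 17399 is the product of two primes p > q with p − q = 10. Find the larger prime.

137

Since p = q + 10, we have 17399 = q(q + 10), so q² + 10q − 17399 = 0.
Discriminant: 10² + 4·17399 = 100 + 69596 = 69696; √69696 = 264.
q = (−10 + 264)/2 = 127, and p = q + 10 = 137.
Check: 127 · 137 = 17399.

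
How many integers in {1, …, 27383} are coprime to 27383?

Factor: 27383 = 139 · 197.
φ(27383) = (139−1) · (197−1) = 138 · 196 = 27048.

27048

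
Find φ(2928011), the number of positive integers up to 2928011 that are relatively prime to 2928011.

Factor: 2928011 = 89 · 167 · 197.
φ(2928011) = (89−1) · (167−1) · (197−1) = 88 · 166 · 196 = 2863168.

2863168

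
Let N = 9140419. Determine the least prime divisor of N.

9140419 is odd.
Digit sum 28, not divisible by 3.
Ends in 9: not divisible by 5.
7: 9140419 = 7·1305774 + 1
11: 9140419 = 11·830947 + 2
13: 9140419 = 13·703109 + 2
17: 9140419 = 17·537671 + 12
19: 9140419 = 19·481074 + 13
23: 9140419 = 23·397409 + 12
29: 9140419 = 29·315186 + 25
31: 9140419 = 31·294852 + 7
37: 9140419 = 37·247038 + 13
41: 9140419 = 41·222937 + 2
43: 9140419 = 43·212567 + 38
47: 9140419 = 47·194477

47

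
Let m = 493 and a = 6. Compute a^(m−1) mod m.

6^1 ≡ 6 (mod 493)
6^2 ≡ 6^2 = 36 ≡ 36 (mod 493)
6^4 ≡ 36^2 = 1296 ≡ 310 (mod 493)
6^8 ≡ 310^2 = 96100 ≡ 458 (mod 493)
6^16 ≡ 458^2 = 209764 ≡ 239 (mod 493)
6^32 ≡ 239^2 = 57121 ≡ 426 (mod 493)
6^64 ≡ 426^2 = 181476 ≡ 52 (mod 493)
6^128 ≡ 52^2 = 2704 ≡ 239 (mod 493)
6^256 ≡ 239^2 = 57121 ≡ 426 (mod 493)
492 = 256 + 128 + 64 + 32 + 8 + 4 in binary powers of 2.
So 6^492 ≡ 426 · 239 · 52 · 426 · 458 · 310 ≡ 268 (mod 493).
Since 268 ≠ 1, base 6 is a Fermat witness: 493 is composite.

268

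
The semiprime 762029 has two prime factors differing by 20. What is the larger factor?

883

Since p = q + 20, we have 762029 = q(q + 20), so q² + 20q − 762029 = 0.
Discriminant: 20² + 4·762029 = 400 + 3048116 = 3048516; √3048516 = 1746.
q = (−20 + 1746)/2 = 863, and p = q + 20 = 883.
Check: 863 · 883 = 762029.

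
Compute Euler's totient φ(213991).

200928

Factor: 213991 = 29 · 47 · 157.
φ(213991) = (29−1) · (47−1) · (157−1) = 28 · 46 · 156 = 200928.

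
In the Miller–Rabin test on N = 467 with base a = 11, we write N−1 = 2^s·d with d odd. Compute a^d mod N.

467 − 1 = 466 = 2^1 · 233, so d = 233.
11^1 ≡ 11 (mod 467)
11^2 ≡ 11^2 = 121 ≡ 121 (mod 467)
11^4 ≡ 121^2 = 14641 ≡ 164 (mod 467)
11^8 ≡ 164^2 = 26896 ≡ 277 (mod 467)
11^16 ≡ 277^2 = 76729 ≡ 141 (mod 467)
11^32 ≡ 141^2 = 19881 ≡ 267 (mod 467)
11^64 ≡ 267^2 = 71289 ≡ 305 (mod 467)
11^128 ≡ 305^2 = 93025 ≡ 92 (mod 467)
233 = 128 + 64 + 32 + 8 + 1 in binary powers of 2.
So 11^233 ≡ 92 · 305 · 267 · 277 · 11 ≡ 466 (mod 467).
Since 11^d ≡ 466 (mod 467), base 11 does not prove 467 composite.

466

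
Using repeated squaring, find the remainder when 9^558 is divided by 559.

9^1 ≡ 9 (mod 559)
9^2 ≡ 9^2 = 81 ≡ 81 (mod 559)
9^4 ≡ 81^2 = 6561 ≡ 412 (mod 559)
9^8 ≡ 412^2 = 169744 ≡ 367 (mod 559)
9^16 ≡ 367^2 = 134689 ≡ 529 (mod 559)
9^32 ≡ 529^2 = 279841 ≡ 341 (mod 559)
9^64 ≡ 341^2 = 116281 ≡ 9 (mod 559)
9^128 ≡ 9^2 = 81 ≡ 81 (mod 559)
9^256 ≡ 81^2 = 6561 ≡ 412 (mod 559)
9^512 ≡ 412^2 = 169744 ≡ 367 (mod 559)
558 = 512 + 32 + 8 + 4 + 2 in binary powers of 2.
So 9^558 ≡ 367 · 341 · 367 · 412 · 81 ≡ 274 (mod 559).
Since 274 ≠ 1, base 9 is a Fermat witness: 559 is composite.

274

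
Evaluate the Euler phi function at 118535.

Factor: 118535 = 5 · 151 · 157.
φ(118535) = (5−1) · (151−1) · (157−1) = 4 · 150 · 156 = 93600.

93600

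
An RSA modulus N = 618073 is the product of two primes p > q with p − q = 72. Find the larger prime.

Since p = q + 72, we have 618073 = q(q + 72), so q² + 72q − 618073 = 0.
Discriminant: 72² + 4·618073 = 5184 + 2472292 = 2477476; √2477476 = 1574.
q = (−72 + 1574)/2 = 751, and p = q + 72 = 823.
Check: 751 · 823 = 618073.

823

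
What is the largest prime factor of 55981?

89

55981 = 17 · 3293
3293 = 37 · 89
89 is prime.
So 55981 = 17 · 37 · 89; the largest prime factor is 89.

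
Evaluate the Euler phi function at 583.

520

Factor: 583 = 11 · 53.
φ(583) = (11−1) · (53−1) = 10 · 52 = 520.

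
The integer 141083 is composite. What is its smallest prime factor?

17

141083 is odd.
Digit sum 17, not divisible by 3.
Ends in 3: not divisible by 5.
7: 141083 = 7·20154 + 5
11: 141083 = 11·12825 + 8
13: 141083 = 13·10852 + 7
17: 141083 = 17·8299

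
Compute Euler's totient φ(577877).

Factor: 577877 = 43 · 89 · 151.
φ(577877) = (43−1) · (89−1) · (151−1) = 42 · 88 · 150 = 554400.

554400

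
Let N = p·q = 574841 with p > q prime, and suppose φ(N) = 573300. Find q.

631

φ(n) = (p−1)(q−1) = n − (p+q) + 1, so p + q = 574841 − 573300 + 1 = 1542.
p and q are the roots of t² − 1542t + 574841 = 0.
Discriminant: 1542² − 4·574841 = 2377764 − 2299364 = 78400; √78400 = 280.
q = (1542 − 280)/2 = 631, p = (1542 + 280)/2 = 911.
Check: 631 · 911 = 574841.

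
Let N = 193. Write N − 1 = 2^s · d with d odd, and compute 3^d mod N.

193 − 1 = 192 = 2^6 · 3, so d = 3.
3^1 ≡ 3 (mod 193)
3^2 ≡ 3^2 = 9 ≡ 9 (mod 193)
3 = 2 + 1 in binary powers of 2.
So 3^3 ≡ 9 · 3 ≡ 27 (mod 193).
Squaring chain: 27 → 150 → 112 → 192 → 1 → 1; reaches −1, so base 3 does not prove 193 composite.

27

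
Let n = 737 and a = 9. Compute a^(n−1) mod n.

9^1 ≡ 9 (mod 737)
9^2 ≡ 9^2 = 81 ≡ 81 (mod 737)
9^4 ≡ 81^2 = 6561 ≡ 665 (mod 737)
9^8 ≡ 665^2 = 442225 ≡ 25 (mod 737)
9^16 ≡ 25^2 = 625 ≡ 625 (mod 737)
9^32 ≡ 625^2 = 390625 ≡ 15 (mod 737)
9^64 ≡ 15^2 = 225 ≡ 225 (mod 737)
9^128 ≡ 225^2 = 50625 ≡ 509 (mod 737)
9^256 ≡ 509^2 = 259081 ≡ 394 (mod 737)
9^512 ≡ 394^2 = 155236 ≡ 466 (mod 737)
736 = 512 + 128 + 64 + 32 in binary powers of 2.
So 9^736 ≡ 466 · 509 · 225 · 15 ≡ 350 (mod 737).
Since 350 ≠ 1, base 9 is a Fermat witness: 737 is composite.

350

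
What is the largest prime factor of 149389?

79

149389 = 31 · 4819
4819 = 61 · 79
79 is prime.
So 149389 = 31 · 61 · 79; the largest prime factor is 79.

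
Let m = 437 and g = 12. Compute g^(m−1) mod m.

292

12^1 ≡ 12 (mod 437)
12^2 ≡ 12^2 = 144 ≡ 144 (mod 437)
12^4 ≡ 144^2 = 20736 ≡ 197 (mod 437)
12^8 ≡ 197^2 = 38809 ≡ 353 (mod 437)
12^16 ≡ 353^2 = 124609 ≡ 64 (mod 437)
12^32 ≡ 64^2 = 4096 ≡ 163 (mod 437)
12^64 ≡ 163^2 = 26569 ≡ 349 (mod 437)
12^128 ≡ 349^2 = 121801 ≡ 315 (mod 437)
12^256 ≡ 315^2 = 99225 ≡ 26 (mod 437)
436 = 256 + 128 + 32 + 16 + 4 in binary powers of 2.
So 12^436 ≡ 26 · 315 · 163 · 64 · 197 ≡ 292 (mod 437).
Since 292 ≠ 1, base 12 is a Fermat witness: 437 is composite.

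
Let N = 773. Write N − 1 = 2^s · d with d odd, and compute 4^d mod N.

773 − 1 = 772 = 2^2 · 193, so d = 193.
4^1 ≡ 4 (mod 773)
4^2 ≡ 4^2 = 16 ≡ 16 (mod 773)
4^4 ≡ 16^2 = 256 ≡ 256 (mod 773)
4^8 ≡ 256^2 = 65536 ≡ 604 (mod 773)
4^16 ≡ 604^2 = 364816 ≡ 733 (mod 773)
4^32 ≡ 733^2 = 537289 ≡ 54 (mod 773)
4^64 ≡ 54^2 = 2916 ≡ 597 (mod 773)
4^128 ≡ 597^2 = 356409 ≡ 56 (mod 773)
193 = 128 + 64 + 1 in binary powers of 2.
So 4^193 ≡ 56 · 597 · 4 ≡ 772 (mod 773).
Since 4^d ≡ 772 (mod 773), base 4 does not prove 773 composite.

772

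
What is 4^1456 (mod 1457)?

4^1 ≡ 4 (mod 1457)
4^2 ≡ 4^2 = 16 ≡ 16 (mod 1457)
4^4 ≡ 16^2 = 256 ≡ 256 (mod 1457)
4^8 ≡ 256^2 = 65536 ≡ 1428 (mod 1457)
4^16 ≡ 1428^2 = 2039184 ≡ 841 (mod 1457)
4^32 ≡ 841^2 = 707281 ≡ 636 (mod 1457)
4^64 ≡ 636^2 = 404496 ≡ 907 (mod 1457)
4^128 ≡ 907^2 = 822649 ≡ 901 (mod 1457)
4^256 ≡ 901^2 = 811801 ≡ 252 (mod 1457)
4^512 ≡ 252^2 = 63504 ≡ 853 (mod 1457)
4^1024 ≡ 853^2 = 727609 ≡ 566 (mod 1457)
1456 = 1024 + 256 + 128 + 32 + 16 in binary powers of 2.
So 4^1456 ≡ 566 · 252 · 901 · 636 · 841 ≡ 686 (mod 1457).
Since 686 ≠ 1, base 4 is a Fermat witness: 1457 is composite.

686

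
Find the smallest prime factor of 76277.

76277 is odd.
Digit sum 29, not divisible by 3.
Ends in 7: not divisible by 5.
7: 76277 = 7·10896 + 5
11: 76277 = 11·6934 + 3
13: 76277 = 13·5867 + 6
17: 76277 = 17·4486 + 15
19: 76277 = 19·4014 + 11
23: 76277 = 23·3316 + 9
29: 76277 = 29·2630 + 7
31: 76277 = 31·2460 + 17
37: 76277 = 37·2061 + 20
41: 76277 = 41·1860 + 17
43: 76277 = 43·1773 + 38
47: 76277 = 47·1622 + 43
53: 76277 = 53·1439 + 10
59: 76277 = 59·1292 + 49
61: 76277 = 61·1250 + 27
67: 76277 = 67·1138 + 31
71: 76277 = 71·1074 + 23
73: 76277 = 73·1044 + 65
79: 76277 = 79·965 + 42
83: 76277 = 83·919

83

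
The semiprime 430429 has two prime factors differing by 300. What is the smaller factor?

Since p = q + 300, we have 430429 = q(q + 300), so q² + 300q − 430429 = 0.
Discriminant: 300² + 4·430429 = 90000 + 1721716 = 1811716; √1811716 = 1346.
q = (−300 + 1346)/2 = 523, and p = q + 300 = 823.
Check: 523 · 823 = 430429.

523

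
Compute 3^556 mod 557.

3^1 ≡ 3 (mod 557)
3^2 ≡ 3^2 = 9 ≡ 9 (mod 557)
3^4 ≡ 9^2 = 81 ≡ 81 (mod 557)
3^8 ≡ 81^2 = 6561 ≡ 434 (mod 557)
3^16 ≡ 434^2 = 188356 ≡ 90 (mod 557)
3^32 ≡ 90^2 = 8100 ≡ 302 (mod 557)
3^64 ≡ 302^2 = 91204 ≡ 413 (mod 557)
3^128 ≡ 413^2 = 170569 ≡ 127 (mod 557)
3^256 ≡ 127^2 = 16129 ≡ 533 (mod 557)
3^512 ≡ 533^2 = 284089 ≡ 19 (mod 557)
556 = 512 + 32 + 8 + 4 in binary powers of 2.
So 3^556 ≡ 19 · 302 · 434 · 81 ≡ 1 (mod 557).
Since the result is 1, base 3 gives no evidence that 557 is composite.

1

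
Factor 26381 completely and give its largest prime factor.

37

26381 = 23 · 1147
1147 = 31 · 37
37 is prime.
So 26381 = 23 · 31 · 37; the largest prime factor is 37.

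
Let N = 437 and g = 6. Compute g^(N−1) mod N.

6^1 ≡ 6 (mod 437)
6^2 ≡ 6^2 = 36 ≡ 36 (mod 437)
6^4 ≡ 36^2 = 1296 ≡ 422 (mod 437)
6^8 ≡ 422^2 = 178084 ≡ 225 (mod 437)
6^16 ≡ 225^2 = 50625 ≡ 370 (mod 437)
6^32 ≡ 370^2 = 136900 ≡ 119 (mod 437)
6^64 ≡ 119^2 = 14161 ≡ 177 (mod 437)
6^128 ≡ 177^2 = 31329 ≡ 302 (mod 437)
6^256 ≡ 302^2 = 91204 ≡ 308 (mod 437)
436 = 256 + 128 + 32 + 16 + 4 in binary powers of 2.
So 6^436 ≡ 308 · 302 · 119 · 370 · 422 ≡ 118 (mod 437).
Since 118 ≠ 1, base 6 is a Fermat witness: 437 is composite.

118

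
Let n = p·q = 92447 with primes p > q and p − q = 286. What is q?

193

Since p = q + 286, we have 92447 = q(q + 286), so q² + 286q − 92447 = 0.
Discriminant: 286² + 4·92447 = 81796 + 369788 = 451584; √451584 = 672.
q = (−286 + 672)/2 = 193, and p = q + 286 = 479.
Check: 193 · 479 = 92447.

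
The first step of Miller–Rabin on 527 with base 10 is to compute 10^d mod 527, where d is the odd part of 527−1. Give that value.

107

527 − 1 = 526 = 2^1 · 263, so d = 263.
10^1 ≡ 10 (mod 527)
10^2 ≡ 10^2 = 100 ≡ 100 (mod 527)
10^4 ≡ 100^2 = 10000 ≡ 514 (mod 527)
10^8 ≡ 514^2 = 264196 ≡ 169 (mod 527)
10^16 ≡ 169^2 = 28561 ≡ 103 (mod 527)
10^32 ≡ 103^2 = 10609 ≡ 69 (mod 527)
10^64 ≡ 69^2 = 4761 ≡ 18 (mod 527)
10^128 ≡ 18^2 = 324 ≡ 324 (mod 527)
10^256 ≡ 324^2 = 104976 ≡ 103 (mod 527)
263 = 256 + 4 + 2 + 1 in binary powers of 2.
So 10^263 ≡ 103 · 514 · 100 · 10 ≡ 107 (mod 527).
Squaring chain: 107; never reaches −1, so base 10 is a Miller–Rabin witness that 527 is composite.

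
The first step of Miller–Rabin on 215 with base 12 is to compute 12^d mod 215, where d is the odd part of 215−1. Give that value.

215 − 1 = 214 = 2^1 · 107, so d = 107.
12^1 ≡ 12 (mod 215)
12^2 ≡ 12^2 = 144 ≡ 144 (mod 215)
12^4 ≡ 144^2 = 20736 ≡ 96 (mod 215)
12^8 ≡ 96^2 = 9216 ≡ 186 (mod 215)
12^16 ≡ 186^2 = 34596 ≡ 196 (mod 215)
12^32 ≡ 196^2 = 38416 ≡ 146 (mod 215)
12^64 ≡ 146^2 = 21316 ≡ 31 (mod 215)
107 = 64 + 32 + 8 + 2 + 1 in binary powers of 2.
So 12^107 ≡ 31 · 146 · 186 · 144 · 12 ≡ 28 (mod 215).
Squaring chain: 28; never reaches −1, so base 12 is a Miller–Rabin witness that 215 is composite.

28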